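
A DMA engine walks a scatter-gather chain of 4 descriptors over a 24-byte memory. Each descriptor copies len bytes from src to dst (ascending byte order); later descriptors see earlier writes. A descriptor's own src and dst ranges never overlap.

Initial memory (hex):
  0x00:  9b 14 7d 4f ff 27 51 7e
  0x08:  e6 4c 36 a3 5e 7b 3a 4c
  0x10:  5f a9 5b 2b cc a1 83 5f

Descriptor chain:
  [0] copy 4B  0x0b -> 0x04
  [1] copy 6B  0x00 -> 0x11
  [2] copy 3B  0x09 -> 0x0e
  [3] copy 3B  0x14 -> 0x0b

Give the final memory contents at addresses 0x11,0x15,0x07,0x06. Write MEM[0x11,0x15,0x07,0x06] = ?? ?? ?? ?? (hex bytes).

[0] 0x0b->0x04 len=4 : a3 5e 7b 3a
[1] 0x00->0x11 len=6 : 9b 14 7d 4f a3 5e
[2] 0x09->0x0e len=3 : 4c 36 a3
[3] 0x14->0x0b len=3 : 4f a3 5e
query mem[0x11]=0x9b, mem[0x15]=0xa3, mem[0x07]=0x3a, mem[0x06]=0x7b

MEM[0x11,0x15,0x07,0x06] = 9b a3 3a 7b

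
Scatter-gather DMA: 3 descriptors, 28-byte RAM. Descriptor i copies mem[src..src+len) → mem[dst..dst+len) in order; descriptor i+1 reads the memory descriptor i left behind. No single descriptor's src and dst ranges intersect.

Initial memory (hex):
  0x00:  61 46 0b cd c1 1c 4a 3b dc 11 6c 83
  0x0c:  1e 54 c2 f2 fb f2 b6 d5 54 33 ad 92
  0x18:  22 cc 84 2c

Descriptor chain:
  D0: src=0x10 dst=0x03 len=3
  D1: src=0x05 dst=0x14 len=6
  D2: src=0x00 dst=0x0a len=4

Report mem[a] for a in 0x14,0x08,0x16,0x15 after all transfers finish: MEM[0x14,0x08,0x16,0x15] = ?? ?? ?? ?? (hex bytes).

D0: mem[0x03..0x05] <- [fb f2 b6]
D1: mem[0x14..0x19] <- [b6 4a 3b dc 11 6c]
D2: mem[0x0a..0x0d] <- [61 46 0b fb]
query mem[0x14]=0xb6, mem[0x08]=0xdc, mem[0x16]=0x3b, mem[0x15]=0x4a

MEM[0x14,0x08,0x16,0x15] = b6 dc 3b 4a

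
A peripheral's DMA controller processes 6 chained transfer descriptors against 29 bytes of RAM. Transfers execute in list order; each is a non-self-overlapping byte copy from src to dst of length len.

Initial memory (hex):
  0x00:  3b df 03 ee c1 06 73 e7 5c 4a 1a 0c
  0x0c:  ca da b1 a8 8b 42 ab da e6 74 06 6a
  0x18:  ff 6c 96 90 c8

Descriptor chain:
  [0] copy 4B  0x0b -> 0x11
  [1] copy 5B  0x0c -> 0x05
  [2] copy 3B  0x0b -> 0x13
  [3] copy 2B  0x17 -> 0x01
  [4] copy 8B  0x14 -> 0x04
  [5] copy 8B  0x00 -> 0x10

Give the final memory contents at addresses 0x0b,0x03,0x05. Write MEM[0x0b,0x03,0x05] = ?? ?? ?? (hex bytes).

MEM[0x0b,0x03,0x05] = 90 ee da

  after D0: wrote 4B at 0x11 = 0ccadab1
  after D1: wrote 5B at 0x05 = cadab1a88b
  after D2: wrote 3B at 0x13 = 0ccada
  after D3: wrote 2B at 0x01 = 6aff
  after D4: wrote 8B at 0x04 = cada066aff6c9690
  after D5: wrote 8B at 0x10 = 3b6affeecada066a
query mem[0x0b]=0x90, mem[0x03]=0xee, mem[0x05]=0xda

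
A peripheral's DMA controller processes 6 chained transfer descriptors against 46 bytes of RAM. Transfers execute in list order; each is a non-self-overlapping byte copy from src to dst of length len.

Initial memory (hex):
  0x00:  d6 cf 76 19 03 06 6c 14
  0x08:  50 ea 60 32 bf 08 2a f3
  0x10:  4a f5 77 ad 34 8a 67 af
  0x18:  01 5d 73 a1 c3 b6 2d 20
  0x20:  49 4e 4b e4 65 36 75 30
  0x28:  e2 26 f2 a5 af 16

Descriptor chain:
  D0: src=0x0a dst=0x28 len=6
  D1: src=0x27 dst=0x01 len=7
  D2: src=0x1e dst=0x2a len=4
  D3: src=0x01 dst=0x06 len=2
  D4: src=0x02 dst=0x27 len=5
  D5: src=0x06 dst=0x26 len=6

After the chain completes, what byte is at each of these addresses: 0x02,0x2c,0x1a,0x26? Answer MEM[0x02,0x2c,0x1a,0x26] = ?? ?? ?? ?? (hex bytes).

MEM[0x02,0x2c,0x1a,0x26] = 60 49 73 30

#0 dst[0x28+6] := {0x60,0x32,0xbf,0x08,0x2a,0xf3}
#1 dst[0x01+7] := {0x30,0x60,0x32,0xbf,0x08,0x2a,0xf3}
#2 dst[0x2a+4] := {0x2d,0x20,0x49,0x4e}
#3 dst[0x06+2] := {0x30,0x60}
#4 dst[0x27+5] := {0x60,0x32,0xbf,0x08,0x30}
#5 dst[0x26+6] := {0x30,0x60,0x50,0xea,0x60,0x32}
query mem[0x02]=0x60, mem[0x2c]=0x49, mem[0x1a]=0x73, mem[0x26]=0x30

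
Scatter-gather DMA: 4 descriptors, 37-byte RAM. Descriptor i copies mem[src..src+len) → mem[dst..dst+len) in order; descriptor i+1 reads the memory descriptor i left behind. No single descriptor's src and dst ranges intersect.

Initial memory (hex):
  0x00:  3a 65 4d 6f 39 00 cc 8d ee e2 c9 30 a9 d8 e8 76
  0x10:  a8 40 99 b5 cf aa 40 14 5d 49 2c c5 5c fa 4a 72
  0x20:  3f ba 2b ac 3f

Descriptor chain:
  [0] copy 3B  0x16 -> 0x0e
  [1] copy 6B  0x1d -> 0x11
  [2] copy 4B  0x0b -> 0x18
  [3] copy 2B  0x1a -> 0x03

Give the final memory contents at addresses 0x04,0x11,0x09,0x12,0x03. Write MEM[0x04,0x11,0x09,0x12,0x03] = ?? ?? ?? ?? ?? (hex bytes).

D0: mem[0x0e..0x10] <- [40 14 5d]
D1: mem[0x11..0x16] <- [fa 4a 72 3f ba 2b]
D2: mem[0x18..0x1b] <- [30 a9 d8 40]
D3: mem[0x03..0x04] <- [d8 40]
query mem[0x04]=0x40, mem[0x11]=0xfa, mem[0x09]=0xe2, mem[0x12]=0x4a, mem[0x03]=0xd8

MEM[0x04,0x11,0x09,0x12,0x03] = 40 fa e2 4a d8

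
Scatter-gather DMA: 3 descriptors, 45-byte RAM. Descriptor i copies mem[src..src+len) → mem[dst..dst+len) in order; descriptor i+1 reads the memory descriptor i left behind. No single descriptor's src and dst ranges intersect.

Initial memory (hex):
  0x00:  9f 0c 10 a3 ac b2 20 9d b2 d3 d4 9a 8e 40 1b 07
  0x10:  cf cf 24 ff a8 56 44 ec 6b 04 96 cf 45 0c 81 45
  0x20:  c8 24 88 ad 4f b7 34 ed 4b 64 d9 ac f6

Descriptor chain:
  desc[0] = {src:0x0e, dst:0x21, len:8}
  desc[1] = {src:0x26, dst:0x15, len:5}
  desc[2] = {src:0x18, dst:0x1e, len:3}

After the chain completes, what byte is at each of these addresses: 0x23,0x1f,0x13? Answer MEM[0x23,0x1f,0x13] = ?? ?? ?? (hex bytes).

  after D0: wrote 8B at 0x21 = 1b07cfcf24ffa856
  after D1: wrote 5B at 0x15 = ffa85664d9
  after D2: wrote 3B at 0x1e = 64d996
query mem[0x23]=0xcf, mem[0x1f]=0xd9, mem[0x13]=0xff

MEM[0x23,0x1f,0x13] = cf d9 ff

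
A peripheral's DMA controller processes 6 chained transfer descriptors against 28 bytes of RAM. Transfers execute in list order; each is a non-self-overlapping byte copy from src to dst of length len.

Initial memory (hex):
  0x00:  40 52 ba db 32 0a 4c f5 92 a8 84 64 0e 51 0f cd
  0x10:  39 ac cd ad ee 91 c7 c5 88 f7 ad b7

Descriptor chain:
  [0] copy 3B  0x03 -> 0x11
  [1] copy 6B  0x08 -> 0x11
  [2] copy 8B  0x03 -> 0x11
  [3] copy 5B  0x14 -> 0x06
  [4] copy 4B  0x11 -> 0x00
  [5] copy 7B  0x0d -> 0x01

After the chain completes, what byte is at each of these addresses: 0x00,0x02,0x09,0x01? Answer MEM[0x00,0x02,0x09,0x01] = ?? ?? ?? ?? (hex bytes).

MEM[0x00,0x02,0x09,0x01] = db 0f a8 51

  after D0: wrote 3B at 0x11 = db320a
  after D1: wrote 6B at 0x11 = 92a884640e51
  after D2: wrote 8B at 0x11 = db320a4cf592a884
  after D3: wrote 5B at 0x06 = 4cf592a884
  after D4: wrote 4B at 0x00 = db320a4c
  after D5: wrote 7B at 0x01 = 510fcd39db320a
query mem[0x00]=0xdb, mem[0x02]=0x0f, mem[0x09]=0xa8, mem[0x01]=0x51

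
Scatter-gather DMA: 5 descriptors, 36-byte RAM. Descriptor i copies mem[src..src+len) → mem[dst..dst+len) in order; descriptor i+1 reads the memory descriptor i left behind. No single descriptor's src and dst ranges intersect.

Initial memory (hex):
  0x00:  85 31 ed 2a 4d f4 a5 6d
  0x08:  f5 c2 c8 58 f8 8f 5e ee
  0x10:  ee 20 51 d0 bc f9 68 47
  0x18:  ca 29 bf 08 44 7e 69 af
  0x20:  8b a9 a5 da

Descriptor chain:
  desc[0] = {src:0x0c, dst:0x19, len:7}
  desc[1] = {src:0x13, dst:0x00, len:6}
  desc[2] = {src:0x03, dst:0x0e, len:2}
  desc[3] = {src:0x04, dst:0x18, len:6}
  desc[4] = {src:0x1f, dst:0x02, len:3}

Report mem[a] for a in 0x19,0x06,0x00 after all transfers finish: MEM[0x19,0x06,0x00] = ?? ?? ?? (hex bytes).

MEM[0x19,0x06,0x00] = ca a5 d0

D0: mem[0x19..0x1f] <- [f8 8f 5e ee ee 20 51]
D1: mem[0x00..0x05] <- [d0 bc f9 68 47 ca]
D2: mem[0x0e..0x0f] <- [68 47]
D3: mem[0x18..0x1d] <- [47 ca a5 6d f5 c2]
D4: mem[0x02..0x04] <- [51 8b a9]
query mem[0x19]=0xca, mem[0x06]=0xa5, mem[0x00]=0xd0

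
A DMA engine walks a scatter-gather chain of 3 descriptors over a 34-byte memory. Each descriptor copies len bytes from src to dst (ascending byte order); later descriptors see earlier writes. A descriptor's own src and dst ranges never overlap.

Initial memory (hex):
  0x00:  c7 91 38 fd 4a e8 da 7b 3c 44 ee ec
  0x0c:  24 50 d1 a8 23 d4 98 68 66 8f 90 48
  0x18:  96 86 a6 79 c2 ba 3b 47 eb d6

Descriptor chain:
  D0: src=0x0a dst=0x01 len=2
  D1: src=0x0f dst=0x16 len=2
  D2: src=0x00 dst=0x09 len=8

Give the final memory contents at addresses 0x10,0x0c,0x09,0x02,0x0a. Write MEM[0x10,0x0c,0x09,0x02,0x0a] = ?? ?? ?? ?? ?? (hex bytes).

D0: mem[0x01..0x02] <- [ee ec]
D1: mem[0x16..0x17] <- [a8 23]
D2: mem[0x09..0x10] <- [c7 ee ec fd 4a e8 da 7b]
query mem[0x10]=0x7b, mem[0x0c]=0xfd, mem[0x09]=0xc7, mem[0x02]=0xec, mem[0x0a]=0xee

MEM[0x10,0x0c,0x09,0x02,0x0a] = 7b fd c7 ec ee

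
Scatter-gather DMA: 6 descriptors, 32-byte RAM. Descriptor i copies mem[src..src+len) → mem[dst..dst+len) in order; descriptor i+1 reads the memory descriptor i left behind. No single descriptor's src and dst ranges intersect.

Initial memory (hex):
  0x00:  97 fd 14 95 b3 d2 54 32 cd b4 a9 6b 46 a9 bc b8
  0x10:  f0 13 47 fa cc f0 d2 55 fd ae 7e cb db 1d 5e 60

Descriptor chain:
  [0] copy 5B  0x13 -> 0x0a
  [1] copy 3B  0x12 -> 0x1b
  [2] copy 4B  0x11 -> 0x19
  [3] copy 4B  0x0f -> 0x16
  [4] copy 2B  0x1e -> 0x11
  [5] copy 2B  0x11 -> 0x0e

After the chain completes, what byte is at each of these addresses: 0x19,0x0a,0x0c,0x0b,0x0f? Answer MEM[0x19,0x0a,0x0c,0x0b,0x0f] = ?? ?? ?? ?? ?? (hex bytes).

MEM[0x19,0x0a,0x0c,0x0b,0x0f] = 47 fa f0 cc 60

D0: mem[0x0a..0x0e] <- [fa cc f0 d2 55]
D1: mem[0x1b..0x1d] <- [47 fa cc]
D2: mem[0x19..0x1c] <- [13 47 fa cc]
D3: mem[0x16..0x19] <- [b8 f0 13 47]
D4: mem[0x11..0x12] <- [5e 60]
D5: mem[0x0e..0x0f] <- [5e 60]
query mem[0x19]=0x47, mem[0x0a]=0xfa, mem[0x0c]=0xf0, mem[0x0b]=0xcc, mem[0x0f]=0x60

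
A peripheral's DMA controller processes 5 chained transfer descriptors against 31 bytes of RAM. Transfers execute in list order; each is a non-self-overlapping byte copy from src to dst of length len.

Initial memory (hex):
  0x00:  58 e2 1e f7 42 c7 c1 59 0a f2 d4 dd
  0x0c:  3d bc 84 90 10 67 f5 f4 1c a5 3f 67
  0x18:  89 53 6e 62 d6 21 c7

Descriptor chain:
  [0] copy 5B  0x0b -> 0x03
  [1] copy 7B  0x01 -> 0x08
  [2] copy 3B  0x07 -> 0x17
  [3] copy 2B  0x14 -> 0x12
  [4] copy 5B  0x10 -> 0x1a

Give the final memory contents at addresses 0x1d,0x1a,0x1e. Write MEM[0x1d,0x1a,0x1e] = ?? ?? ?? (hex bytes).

D0: mem[0x03..0x07] <- [dd 3d bc 84 90]
D1: mem[0x08..0x0e] <- [e2 1e dd 3d bc 84 90]
D2: mem[0x17..0x19] <- [90 e2 1e]
D3: mem[0x12..0x13] <- [1c a5]
D4: mem[0x1a..0x1e] <- [10 67 1c a5 1c]
query mem[0x1d]=0xa5, mem[0x1a]=0x10, mem[0x1e]=0x1c

MEM[0x1d,0x1a,0x1e] = a5 10 1c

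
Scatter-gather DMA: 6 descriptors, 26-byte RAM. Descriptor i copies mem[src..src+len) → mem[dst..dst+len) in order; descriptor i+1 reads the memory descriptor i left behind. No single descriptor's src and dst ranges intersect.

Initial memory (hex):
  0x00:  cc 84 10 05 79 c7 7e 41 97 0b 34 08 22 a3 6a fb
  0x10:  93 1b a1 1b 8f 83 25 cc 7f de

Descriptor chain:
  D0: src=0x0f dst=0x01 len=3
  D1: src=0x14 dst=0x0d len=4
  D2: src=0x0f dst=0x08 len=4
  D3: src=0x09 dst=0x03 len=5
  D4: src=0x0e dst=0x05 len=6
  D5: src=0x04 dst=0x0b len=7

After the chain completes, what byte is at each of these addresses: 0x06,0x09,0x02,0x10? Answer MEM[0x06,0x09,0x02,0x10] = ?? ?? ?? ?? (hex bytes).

MEM[0x06,0x09,0x02,0x10] = 25 a1 93 a1

D0: mem[0x01..0x03] <- [fb 93 1b]
D1: mem[0x0d..0x10] <- [8f 83 25 cc]
D2: mem[0x08..0x0b] <- [25 cc 1b a1]
D3: mem[0x03..0x07] <- [cc 1b a1 22 8f]
D4: mem[0x05..0x0a] <- [83 25 cc 1b a1 1b]
D5: mem[0x0b..0x11] <- [1b 83 25 cc 1b a1 1b]
query mem[0x06]=0x25, mem[0x09]=0xa1, mem[0x02]=0x93, mem[0x10]=0xa1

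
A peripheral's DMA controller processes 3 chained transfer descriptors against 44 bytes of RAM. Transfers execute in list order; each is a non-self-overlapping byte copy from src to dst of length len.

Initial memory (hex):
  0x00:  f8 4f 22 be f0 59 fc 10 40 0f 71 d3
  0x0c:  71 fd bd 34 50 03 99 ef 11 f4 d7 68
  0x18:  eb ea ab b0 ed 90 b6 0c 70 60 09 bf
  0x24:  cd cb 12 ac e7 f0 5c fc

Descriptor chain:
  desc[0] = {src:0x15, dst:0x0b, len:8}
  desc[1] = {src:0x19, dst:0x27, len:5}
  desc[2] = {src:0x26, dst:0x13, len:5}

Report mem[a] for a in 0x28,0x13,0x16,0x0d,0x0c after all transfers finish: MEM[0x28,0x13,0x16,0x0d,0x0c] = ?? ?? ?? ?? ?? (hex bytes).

D0: mem[0x0b..0x12] <- [f4 d7 68 eb ea ab b0 ed]
D1: mem[0x27..0x2b] <- [ea ab b0 ed 90]
D2: mem[0x13..0x17] <- [12 ea ab b0 ed]
query mem[0x28]=0xab, mem[0x13]=0x12, mem[0x16]=0xb0, mem[0x0d]=0x68, mem[0x0c]=0xd7

MEM[0x28,0x13,0x16,0x0d,0x0c] = ab 12 b0 68 d7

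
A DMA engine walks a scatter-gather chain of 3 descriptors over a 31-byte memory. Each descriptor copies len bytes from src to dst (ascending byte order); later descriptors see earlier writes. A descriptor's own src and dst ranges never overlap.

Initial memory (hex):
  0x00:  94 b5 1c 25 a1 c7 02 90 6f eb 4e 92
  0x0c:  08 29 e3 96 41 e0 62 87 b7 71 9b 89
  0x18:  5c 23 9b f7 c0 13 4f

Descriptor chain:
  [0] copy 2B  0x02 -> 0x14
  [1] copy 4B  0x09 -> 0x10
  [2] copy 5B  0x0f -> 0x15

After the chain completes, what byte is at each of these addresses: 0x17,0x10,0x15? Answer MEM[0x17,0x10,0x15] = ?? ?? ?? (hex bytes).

D0: mem[0x14..0x15] <- [1c 25]
D1: mem[0x10..0x13] <- [eb 4e 92 08]
D2: mem[0x15..0x19] <- [96 eb 4e 92 08]
query mem[0x17]=0x4e, mem[0x10]=0xeb, mem[0x15]=0x96

MEM[0x17,0x10,0x15] = 4e eb 96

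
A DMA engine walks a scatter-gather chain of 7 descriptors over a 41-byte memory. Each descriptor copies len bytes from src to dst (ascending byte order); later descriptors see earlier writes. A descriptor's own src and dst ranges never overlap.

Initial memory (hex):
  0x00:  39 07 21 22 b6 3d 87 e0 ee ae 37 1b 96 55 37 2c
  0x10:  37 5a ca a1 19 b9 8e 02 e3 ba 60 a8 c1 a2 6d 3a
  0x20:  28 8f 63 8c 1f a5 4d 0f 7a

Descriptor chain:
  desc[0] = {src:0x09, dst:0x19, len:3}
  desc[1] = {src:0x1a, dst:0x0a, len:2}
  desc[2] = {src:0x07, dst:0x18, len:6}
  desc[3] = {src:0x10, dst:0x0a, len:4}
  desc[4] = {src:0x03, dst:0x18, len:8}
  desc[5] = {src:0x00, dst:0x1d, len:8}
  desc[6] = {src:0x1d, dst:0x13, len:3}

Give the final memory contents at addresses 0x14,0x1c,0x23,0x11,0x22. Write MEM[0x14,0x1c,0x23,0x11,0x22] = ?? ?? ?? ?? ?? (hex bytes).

MEM[0x14,0x1c,0x23,0x11,0x22] = 07 e0 87 5a 3d

#0 dst[0x19+3] := {0xae,0x37,0x1b}
#1 dst[0x0a+2] := {0x37,0x1b}
#2 dst[0x18+6] := {0xe0,0xee,0xae,0x37,0x1b,0x96}
#3 dst[0x0a+4] := {0x37,0x5a,0xca,0xa1}
#4 dst[0x18+8] := {0x22,0xb6,0x3d,0x87,0xe0,0xee,0xae,0x37}
#5 dst[0x1d+8] := {0x39,0x07,0x21,0x22,0xb6,0x3d,0x87,0xe0}
#6 dst[0x13+3] := {0x39,0x07,0x21}
query mem[0x14]=0x07, mem[0x1c]=0xe0, mem[0x23]=0x87, mem[0x11]=0x5a, mem[0x22]=0x3d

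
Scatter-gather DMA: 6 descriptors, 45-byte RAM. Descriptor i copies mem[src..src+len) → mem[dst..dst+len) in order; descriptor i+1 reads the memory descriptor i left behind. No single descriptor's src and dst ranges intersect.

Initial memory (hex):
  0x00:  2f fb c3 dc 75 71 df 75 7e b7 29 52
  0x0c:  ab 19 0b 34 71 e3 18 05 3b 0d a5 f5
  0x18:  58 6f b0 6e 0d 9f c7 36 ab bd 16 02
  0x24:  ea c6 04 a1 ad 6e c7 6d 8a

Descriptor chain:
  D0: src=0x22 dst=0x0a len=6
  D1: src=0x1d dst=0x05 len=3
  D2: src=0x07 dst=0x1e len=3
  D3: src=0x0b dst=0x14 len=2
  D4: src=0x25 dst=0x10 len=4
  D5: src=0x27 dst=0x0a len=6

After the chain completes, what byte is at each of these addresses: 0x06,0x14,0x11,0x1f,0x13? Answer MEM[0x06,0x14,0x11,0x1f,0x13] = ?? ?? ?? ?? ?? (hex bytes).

MEM[0x06,0x14,0x11,0x1f,0x13] = c7 02 04 7e ad

  after D0: wrote 6B at 0x0a = 1602eac604a1
  after D1: wrote 3B at 0x05 = 9fc736
  after D2: wrote 3B at 0x1e = 367eb7
  after D3: wrote 2B at 0x14 = 02ea
  after D4: wrote 4B at 0x10 = c604a1ad
  after D5: wrote 6B at 0x0a = a1ad6ec76d8a
query mem[0x06]=0xc7, mem[0x14]=0x02, mem[0x11]=0x04, mem[0x1f]=0x7e, mem[0x13]=0xad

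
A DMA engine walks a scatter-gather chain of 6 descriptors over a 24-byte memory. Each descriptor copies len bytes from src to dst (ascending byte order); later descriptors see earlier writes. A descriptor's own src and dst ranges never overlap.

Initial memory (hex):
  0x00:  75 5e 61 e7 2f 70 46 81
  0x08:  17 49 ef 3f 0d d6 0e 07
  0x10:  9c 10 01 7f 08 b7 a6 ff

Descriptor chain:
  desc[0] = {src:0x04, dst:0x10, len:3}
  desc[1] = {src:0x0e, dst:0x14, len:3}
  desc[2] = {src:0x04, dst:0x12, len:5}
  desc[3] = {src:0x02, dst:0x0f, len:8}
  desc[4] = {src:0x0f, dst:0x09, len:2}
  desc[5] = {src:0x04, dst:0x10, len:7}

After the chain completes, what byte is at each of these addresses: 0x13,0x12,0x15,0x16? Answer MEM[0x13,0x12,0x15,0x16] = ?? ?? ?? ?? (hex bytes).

MEM[0x13,0x12,0x15,0x16] = 81 46 61 e7

  after D0: wrote 3B at 0x10 = 2f7046
  after D1: wrote 3B at 0x14 = 0e072f
  after D2: wrote 5B at 0x12 = 2f70468117
  after D3: wrote 8B at 0x0f = 61e72f7046811749
  after D4: wrote 2B at 0x09 = 61e7
  after D5: wrote 7B at 0x10 = 2f7046811761e7
query mem[0x13]=0x81, mem[0x12]=0x46, mem[0x15]=0x61, mem[0x16]=0xe7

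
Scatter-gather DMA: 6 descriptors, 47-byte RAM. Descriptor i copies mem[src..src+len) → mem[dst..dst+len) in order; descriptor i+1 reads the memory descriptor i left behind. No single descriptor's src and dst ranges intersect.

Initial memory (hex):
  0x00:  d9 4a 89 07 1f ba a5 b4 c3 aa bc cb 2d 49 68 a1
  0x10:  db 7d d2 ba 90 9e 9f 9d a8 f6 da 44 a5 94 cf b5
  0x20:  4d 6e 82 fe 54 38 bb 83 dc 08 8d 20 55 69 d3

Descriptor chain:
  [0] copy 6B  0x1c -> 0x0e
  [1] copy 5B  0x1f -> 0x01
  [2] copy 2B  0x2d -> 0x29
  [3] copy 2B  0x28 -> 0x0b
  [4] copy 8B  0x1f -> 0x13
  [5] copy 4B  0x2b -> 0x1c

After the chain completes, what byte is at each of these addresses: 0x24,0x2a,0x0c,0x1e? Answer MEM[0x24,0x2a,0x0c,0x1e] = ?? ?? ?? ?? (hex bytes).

#0 dst[0x0e+6] := {0xa5,0x94,0xcf,0xb5,0x4d,0x6e}
#1 dst[0x01+5] := {0xb5,0x4d,0x6e,0x82,0xfe}
#2 dst[0x29+2] := {0x69,0xd3}
#3 dst[0x0b+2] := {0xdc,0x69}
#4 dst[0x13+8] := {0xb5,0x4d,0x6e,0x82,0xfe,0x54,0x38,0xbb}
#5 dst[0x1c+4] := {0x20,0x55,0x69,0xd3}
query mem[0x24]=0x54, mem[0x2a]=0xd3, mem[0x0c]=0x69, mem[0x1e]=0x69

MEM[0x24,0x2a,0x0c,0x1e] = 54 d3 69 69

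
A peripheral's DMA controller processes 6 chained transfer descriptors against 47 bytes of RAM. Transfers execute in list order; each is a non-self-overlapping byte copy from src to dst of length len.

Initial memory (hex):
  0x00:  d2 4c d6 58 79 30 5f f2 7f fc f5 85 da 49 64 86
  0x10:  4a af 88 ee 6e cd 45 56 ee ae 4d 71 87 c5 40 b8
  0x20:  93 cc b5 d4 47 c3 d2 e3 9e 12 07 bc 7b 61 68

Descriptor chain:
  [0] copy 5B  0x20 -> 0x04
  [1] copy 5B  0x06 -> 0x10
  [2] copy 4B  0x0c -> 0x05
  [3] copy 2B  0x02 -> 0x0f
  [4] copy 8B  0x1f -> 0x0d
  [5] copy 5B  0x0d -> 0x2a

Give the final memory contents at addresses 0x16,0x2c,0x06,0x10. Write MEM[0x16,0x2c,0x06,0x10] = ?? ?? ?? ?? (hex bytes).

[0] 0x20->0x04 len=5 : 93 cc b5 d4 47
[1] 0x06->0x10 len=5 : b5 d4 47 fc f5
[2] 0x0c->0x05 len=4 : da 49 64 86
[3] 0x02->0x0f len=2 : d6 58
[4] 0x1f->0x0d len=8 : b8 93 cc b5 d4 47 c3 d2
[5] 0x0d->0x2a len=5 : b8 93 cc b5 d4
query mem[0x16]=0x45, mem[0x2c]=0xcc, mem[0x06]=0x49, mem[0x10]=0xb5

MEM[0x16,0x2c,0x06,0x10] = 45 cc 49 b5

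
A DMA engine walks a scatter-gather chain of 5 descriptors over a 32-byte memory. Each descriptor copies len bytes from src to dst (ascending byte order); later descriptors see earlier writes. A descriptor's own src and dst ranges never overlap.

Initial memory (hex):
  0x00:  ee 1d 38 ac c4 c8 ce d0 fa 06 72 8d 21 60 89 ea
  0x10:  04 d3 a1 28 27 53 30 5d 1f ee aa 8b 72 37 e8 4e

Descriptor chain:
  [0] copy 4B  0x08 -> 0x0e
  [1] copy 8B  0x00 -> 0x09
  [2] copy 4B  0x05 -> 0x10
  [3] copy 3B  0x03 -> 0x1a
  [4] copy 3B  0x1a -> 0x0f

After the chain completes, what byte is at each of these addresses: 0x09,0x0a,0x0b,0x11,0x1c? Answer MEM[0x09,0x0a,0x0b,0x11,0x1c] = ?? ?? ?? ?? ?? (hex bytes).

#0 dst[0x0e+4] := {0xfa,0x06,0x72,0x8d}
#1 dst[0x09+8] := {0xee,0x1d,0x38,0xac,0xc4,0xc8,0xce,0xd0}
#2 dst[0x10+4] := {0xc8,0xce,0xd0,0xfa}
#3 dst[0x1a+3] := {0xac,0xc4,0xc8}
#4 dst[0x0f+3] := {0xac,0xc4,0xc8}
query mem[0x09]=0xee, mem[0x0a]=0x1d, mem[0x0b]=0x38, mem[0x11]=0xc8, mem[0x1c]=0xc8

MEM[0x09,0x0a,0x0b,0x11,0x1c] = ee 1d 38 c8 c8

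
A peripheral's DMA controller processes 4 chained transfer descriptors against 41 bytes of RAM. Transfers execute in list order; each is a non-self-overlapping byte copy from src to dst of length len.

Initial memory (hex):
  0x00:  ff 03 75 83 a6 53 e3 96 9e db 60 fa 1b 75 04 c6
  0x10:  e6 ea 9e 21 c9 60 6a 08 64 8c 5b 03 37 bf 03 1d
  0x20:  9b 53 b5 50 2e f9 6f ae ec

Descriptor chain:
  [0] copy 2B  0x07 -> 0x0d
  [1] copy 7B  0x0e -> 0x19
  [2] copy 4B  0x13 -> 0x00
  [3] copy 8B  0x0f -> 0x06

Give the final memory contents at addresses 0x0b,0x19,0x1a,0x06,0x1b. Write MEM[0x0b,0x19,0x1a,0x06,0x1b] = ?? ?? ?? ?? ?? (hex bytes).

D0: mem[0x0d..0x0e] <- [96 9e]
D1: mem[0x19..0x1f] <- [9e c6 e6 ea 9e 21 c9]
D2: mem[0x00..0x03] <- [21 c9 60 6a]
D3: mem[0x06..0x0d] <- [c6 e6 ea 9e 21 c9 60 6a]
query mem[0x0b]=0xc9, mem[0x19]=0x9e, mem[0x1a]=0xc6, mem[0x06]=0xc6, mem[0x1b]=0xe6

MEM[0x0b,0x19,0x1a,0x06,0x1b] = c9 9e c6 c6 e6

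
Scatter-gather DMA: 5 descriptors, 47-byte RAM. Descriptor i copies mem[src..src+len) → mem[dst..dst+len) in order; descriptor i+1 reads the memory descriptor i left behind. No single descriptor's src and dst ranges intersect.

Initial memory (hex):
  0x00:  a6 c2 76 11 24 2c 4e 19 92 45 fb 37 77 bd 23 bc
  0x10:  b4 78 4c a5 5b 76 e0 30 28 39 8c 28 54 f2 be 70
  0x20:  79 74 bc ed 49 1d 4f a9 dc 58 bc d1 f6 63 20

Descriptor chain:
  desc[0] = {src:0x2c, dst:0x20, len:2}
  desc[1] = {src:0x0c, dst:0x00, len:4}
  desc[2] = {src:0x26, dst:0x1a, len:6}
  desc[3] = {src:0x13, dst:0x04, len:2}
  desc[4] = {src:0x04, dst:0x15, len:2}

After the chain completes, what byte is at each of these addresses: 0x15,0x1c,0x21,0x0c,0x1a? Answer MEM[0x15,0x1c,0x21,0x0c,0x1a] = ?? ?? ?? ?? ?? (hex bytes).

#0 dst[0x20+2] := {0xf6,0x63}
#1 dst[0x00+4] := {0x77,0xbd,0x23,0xbc}
#2 dst[0x1a+6] := {0x4f,0xa9,0xdc,0x58,0xbc,0xd1}
#3 dst[0x04+2] := {0xa5,0x5b}
#4 dst[0x15+2] := {0xa5,0x5b}
query mem[0x15]=0xa5, mem[0x1c]=0xdc, mem[0x21]=0x63, mem[0x0c]=0x77, mem[0x1a]=0x4f

MEM[0x15,0x1c,0x21,0x0c,0x1a] = a5 dc 63 77 4f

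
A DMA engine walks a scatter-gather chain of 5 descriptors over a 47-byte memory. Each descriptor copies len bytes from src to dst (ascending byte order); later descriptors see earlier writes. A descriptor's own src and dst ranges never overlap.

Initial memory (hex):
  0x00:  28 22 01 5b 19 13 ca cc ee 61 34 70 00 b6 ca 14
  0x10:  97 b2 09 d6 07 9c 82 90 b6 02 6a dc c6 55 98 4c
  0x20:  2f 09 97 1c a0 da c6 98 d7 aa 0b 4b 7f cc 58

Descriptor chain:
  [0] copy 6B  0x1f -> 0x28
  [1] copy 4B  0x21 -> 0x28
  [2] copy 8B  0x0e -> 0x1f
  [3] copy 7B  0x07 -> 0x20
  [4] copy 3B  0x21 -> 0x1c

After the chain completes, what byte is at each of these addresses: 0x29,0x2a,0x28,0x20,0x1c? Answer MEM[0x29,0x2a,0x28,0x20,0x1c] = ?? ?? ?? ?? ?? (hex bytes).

  after D0: wrote 6B at 0x28 = 4c2f09971ca0
  after D1: wrote 4B at 0x28 = 09971ca0
  after D2: wrote 8B at 0x1f = ca1497b209d6079c
  after D3: wrote 7B at 0x20 = ccee61347000b6
  after D4: wrote 3B at 0x1c = ee6134
query mem[0x29]=0x97, mem[0x2a]=0x1c, mem[0x28]=0x09, mem[0x20]=0xcc, mem[0x1c]=0xee

MEM[0x29,0x2a,0x28,0x20,0x1c] = 97 1c 09 cc ee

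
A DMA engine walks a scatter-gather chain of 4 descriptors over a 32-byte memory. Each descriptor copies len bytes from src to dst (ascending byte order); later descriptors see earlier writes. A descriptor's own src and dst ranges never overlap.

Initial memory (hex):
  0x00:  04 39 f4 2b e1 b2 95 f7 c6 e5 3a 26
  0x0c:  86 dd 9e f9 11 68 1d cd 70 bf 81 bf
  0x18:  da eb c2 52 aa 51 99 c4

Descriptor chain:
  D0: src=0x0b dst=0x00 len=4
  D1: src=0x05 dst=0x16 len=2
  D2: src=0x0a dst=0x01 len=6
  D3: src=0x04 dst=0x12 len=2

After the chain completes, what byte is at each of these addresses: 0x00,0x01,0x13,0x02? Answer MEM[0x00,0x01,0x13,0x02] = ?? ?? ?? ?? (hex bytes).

MEM[0x00,0x01,0x13,0x02] = 26 3a 9e 26

[0] 0x0b->0x00 len=4 : 26 86 dd 9e
[1] 0x05->0x16 len=2 : b2 95
[2] 0x0a->0x01 len=6 : 3a 26 86 dd 9e f9
[3] 0x04->0x12 len=2 : dd 9e
query mem[0x00]=0x26, mem[0x01]=0x3a, mem[0x13]=0x9e, mem[0x02]=0x26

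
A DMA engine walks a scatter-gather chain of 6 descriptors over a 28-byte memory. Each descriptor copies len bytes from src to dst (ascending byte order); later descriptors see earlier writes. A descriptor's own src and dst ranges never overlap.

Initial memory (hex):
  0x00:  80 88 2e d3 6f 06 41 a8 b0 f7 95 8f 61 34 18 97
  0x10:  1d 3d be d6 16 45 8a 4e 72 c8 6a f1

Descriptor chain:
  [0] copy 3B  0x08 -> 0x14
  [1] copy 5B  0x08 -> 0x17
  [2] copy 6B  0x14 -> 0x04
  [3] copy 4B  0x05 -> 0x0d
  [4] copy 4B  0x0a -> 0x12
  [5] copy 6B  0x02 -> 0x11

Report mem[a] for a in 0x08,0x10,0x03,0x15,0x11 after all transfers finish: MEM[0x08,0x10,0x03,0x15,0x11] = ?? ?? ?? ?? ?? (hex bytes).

#0 dst[0x14+3] := {0xb0,0xf7,0x95}
#1 dst[0x17+5] := {0xb0,0xf7,0x95,0x8f,0x61}
#2 dst[0x04+6] := {0xb0,0xf7,0x95,0xb0,0xf7,0x95}
#3 dst[0x0d+4] := {0xf7,0x95,0xb0,0xf7}
#4 dst[0x12+4] := {0x95,0x8f,0x61,0xf7}
#5 dst[0x11+6] := {0x2e,0xd3,0xb0,0xf7,0x95,0xb0}
query mem[0x08]=0xf7, mem[0x10]=0xf7, mem[0x03]=0xd3, mem[0x15]=0x95, mem[0x11]=0x2e

MEM[0x08,0x10,0x03,0x15,0x11] = f7 f7 d3 95 2e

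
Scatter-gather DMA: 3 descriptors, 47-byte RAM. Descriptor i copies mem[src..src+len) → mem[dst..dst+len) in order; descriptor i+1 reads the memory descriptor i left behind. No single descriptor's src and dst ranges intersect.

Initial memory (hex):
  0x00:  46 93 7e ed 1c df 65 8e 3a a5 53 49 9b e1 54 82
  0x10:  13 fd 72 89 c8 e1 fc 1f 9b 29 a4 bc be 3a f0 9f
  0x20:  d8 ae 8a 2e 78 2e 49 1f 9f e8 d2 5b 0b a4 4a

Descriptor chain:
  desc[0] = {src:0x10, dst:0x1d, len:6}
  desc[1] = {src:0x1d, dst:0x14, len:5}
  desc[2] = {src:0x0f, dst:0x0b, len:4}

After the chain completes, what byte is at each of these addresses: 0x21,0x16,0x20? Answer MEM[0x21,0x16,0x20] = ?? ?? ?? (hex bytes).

#0 dst[0x1d+6] := {0x13,0xfd,0x72,0x89,0xc8,0xe1}
#1 dst[0x14+5] := {0x13,0xfd,0x72,0x89,0xc8}
#2 dst[0x0b+4] := {0x82,0x13,0xfd,0x72}
query mem[0x21]=0xc8, mem[0x16]=0x72, mem[0x20]=0x89

MEM[0x21,0x16,0x20] = c8 72 89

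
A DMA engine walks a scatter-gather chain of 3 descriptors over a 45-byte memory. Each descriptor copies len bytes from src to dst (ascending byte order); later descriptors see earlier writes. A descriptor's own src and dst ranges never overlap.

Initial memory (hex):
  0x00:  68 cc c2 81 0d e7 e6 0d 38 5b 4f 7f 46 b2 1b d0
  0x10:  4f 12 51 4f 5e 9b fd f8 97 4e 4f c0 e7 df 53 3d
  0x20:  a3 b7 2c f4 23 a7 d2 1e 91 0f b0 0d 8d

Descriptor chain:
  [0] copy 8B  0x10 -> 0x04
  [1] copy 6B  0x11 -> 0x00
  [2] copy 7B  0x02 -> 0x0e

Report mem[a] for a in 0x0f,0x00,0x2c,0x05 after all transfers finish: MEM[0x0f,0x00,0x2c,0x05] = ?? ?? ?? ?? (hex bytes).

MEM[0x0f,0x00,0x2c,0x05] = 5e 12 8d fd

#0 dst[0x04+8] := {0x4f,0x12,0x51,0x4f,0x5e,0x9b,0xfd,0xf8}
#1 dst[0x00+6] := {0x12,0x51,0x4f,0x5e,0x9b,0xfd}
#2 dst[0x0e+7] := {0x4f,0x5e,0x9b,0xfd,0x51,0x4f,0x5e}
query mem[0x0f]=0x5e, mem[0x00]=0x12, mem[0x2c]=0x8d, mem[0x05]=0xfd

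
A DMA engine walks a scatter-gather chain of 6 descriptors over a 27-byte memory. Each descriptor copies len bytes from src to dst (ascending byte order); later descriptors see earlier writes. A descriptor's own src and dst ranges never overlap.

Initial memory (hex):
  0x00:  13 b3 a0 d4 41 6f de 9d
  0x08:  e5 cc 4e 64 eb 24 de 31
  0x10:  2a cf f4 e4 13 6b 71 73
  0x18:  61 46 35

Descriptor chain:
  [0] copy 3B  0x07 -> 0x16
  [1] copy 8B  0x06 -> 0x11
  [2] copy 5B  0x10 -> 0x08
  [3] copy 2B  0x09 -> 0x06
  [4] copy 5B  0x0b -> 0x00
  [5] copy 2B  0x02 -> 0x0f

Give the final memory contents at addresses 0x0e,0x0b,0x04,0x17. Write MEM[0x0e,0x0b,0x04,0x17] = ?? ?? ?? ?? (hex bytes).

MEM[0x0e,0x0b,0x04,0x17] = de e5 31 eb

D0: mem[0x16..0x18] <- [9d e5 cc]
D1: mem[0x11..0x18] <- [de 9d e5 cc 4e 64 eb 24]
D2: mem[0x08..0x0c] <- [2a de 9d e5 cc]
D3: mem[0x06..0x07] <- [de 9d]
D4: mem[0x00..0x04] <- [e5 cc 24 de 31]
D5: mem[0x0f..0x10] <- [24 de]
query mem[0x0e]=0xde, mem[0x0b]=0xe5, mem[0x04]=0x31, mem[0x17]=0xeb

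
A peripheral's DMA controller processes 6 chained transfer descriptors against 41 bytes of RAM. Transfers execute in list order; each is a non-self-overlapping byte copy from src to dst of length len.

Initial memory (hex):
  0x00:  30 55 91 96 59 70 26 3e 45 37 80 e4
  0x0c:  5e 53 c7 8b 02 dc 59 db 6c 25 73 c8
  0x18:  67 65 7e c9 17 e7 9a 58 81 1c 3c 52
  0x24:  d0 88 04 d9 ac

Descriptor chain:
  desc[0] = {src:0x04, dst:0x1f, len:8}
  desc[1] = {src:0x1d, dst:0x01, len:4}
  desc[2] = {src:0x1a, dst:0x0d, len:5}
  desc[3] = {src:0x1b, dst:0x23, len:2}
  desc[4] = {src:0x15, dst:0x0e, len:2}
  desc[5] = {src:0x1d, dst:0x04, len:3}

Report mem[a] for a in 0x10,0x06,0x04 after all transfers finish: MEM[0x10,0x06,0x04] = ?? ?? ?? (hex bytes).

  after D0: wrote 8B at 0x1f = 5970263e453780e4
  after D1: wrote 4B at 0x01 = e79a5970
  after D2: wrote 5B at 0x0d = 7ec917e79a
  after D3: wrote 2B at 0x23 = c917
  after D4: wrote 2B at 0x0e = 2573
  after D5: wrote 3B at 0x04 = e79a59
query mem[0x10]=0xe7, mem[0x06]=0x59, mem[0x04]=0xe7

MEM[0x10,0x06,0x04] = e7 59 e7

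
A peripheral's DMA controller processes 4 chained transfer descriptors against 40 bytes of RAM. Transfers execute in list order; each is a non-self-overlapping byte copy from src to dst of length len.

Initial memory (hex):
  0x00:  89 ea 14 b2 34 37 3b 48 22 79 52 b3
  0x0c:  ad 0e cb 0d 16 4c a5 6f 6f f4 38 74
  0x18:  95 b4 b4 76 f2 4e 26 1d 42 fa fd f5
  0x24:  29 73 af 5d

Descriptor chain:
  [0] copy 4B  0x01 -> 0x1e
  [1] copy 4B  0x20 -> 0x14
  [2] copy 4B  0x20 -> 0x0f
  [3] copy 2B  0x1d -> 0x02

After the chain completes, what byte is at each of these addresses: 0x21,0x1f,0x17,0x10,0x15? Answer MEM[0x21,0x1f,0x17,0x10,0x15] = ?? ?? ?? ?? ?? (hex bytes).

D0: mem[0x1e..0x21] <- [ea 14 b2 34]
D1: mem[0x14..0x17] <- [b2 34 fd f5]
D2: mem[0x0f..0x12] <- [b2 34 fd f5]
D3: mem[0x02..0x03] <- [4e ea]
query mem[0x21]=0x34, mem[0x1f]=0x14, mem[0x17]=0xf5, mem[0x10]=0x34, mem[0x15]=0x34

MEM[0x21,0x1f,0x17,0x10,0x15] = 34 14 f5 34 34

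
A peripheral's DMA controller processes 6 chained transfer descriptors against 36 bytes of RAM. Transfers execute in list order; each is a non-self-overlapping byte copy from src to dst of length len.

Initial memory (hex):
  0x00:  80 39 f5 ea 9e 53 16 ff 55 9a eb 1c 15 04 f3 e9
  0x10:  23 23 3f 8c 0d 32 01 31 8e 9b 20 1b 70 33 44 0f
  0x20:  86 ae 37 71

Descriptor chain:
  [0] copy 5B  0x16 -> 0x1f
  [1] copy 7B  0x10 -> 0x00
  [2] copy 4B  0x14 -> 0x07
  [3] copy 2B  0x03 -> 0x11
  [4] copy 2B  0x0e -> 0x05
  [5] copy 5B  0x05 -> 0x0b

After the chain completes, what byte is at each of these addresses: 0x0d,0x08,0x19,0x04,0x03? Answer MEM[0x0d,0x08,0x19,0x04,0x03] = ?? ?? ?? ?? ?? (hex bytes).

  after D0: wrote 5B at 0x1f = 01318e9b20
  after D1: wrote 7B at 0x00 = 23233f8c0d3201
  after D2: wrote 4B at 0x07 = 0d320131
  after D3: wrote 2B at 0x11 = 8c0d
  after D4: wrote 2B at 0x05 = f3e9
  after D5: wrote 5B at 0x0b = f3e90d3201
query mem[0x0d]=0x0d, mem[0x08]=0x32, mem[0x19]=0x9b, mem[0x04]=0x0d, mem[0x03]=0x8c

MEM[0x0d,0x08,0x19,0x04,0x03] = 0d 32 9b 0d 8c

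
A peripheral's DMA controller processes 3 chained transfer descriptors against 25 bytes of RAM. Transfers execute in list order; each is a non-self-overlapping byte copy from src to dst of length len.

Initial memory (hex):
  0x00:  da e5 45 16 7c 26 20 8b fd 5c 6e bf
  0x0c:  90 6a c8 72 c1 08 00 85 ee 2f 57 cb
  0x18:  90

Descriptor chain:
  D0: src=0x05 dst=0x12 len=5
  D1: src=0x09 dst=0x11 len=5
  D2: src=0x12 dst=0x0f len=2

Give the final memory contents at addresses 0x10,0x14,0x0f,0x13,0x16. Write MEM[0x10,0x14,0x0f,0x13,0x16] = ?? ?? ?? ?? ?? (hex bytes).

MEM[0x10,0x14,0x0f,0x13,0x16] = bf 90 6e bf 5c

  after D0: wrote 5B at 0x12 = 26208bfd5c
  after D1: wrote 5B at 0x11 = 5c6ebf906a
  after D2: wrote 2B at 0x0f = 6ebf
query mem[0x10]=0xbf, mem[0x14]=0x90, mem[0x0f]=0x6e, mem[0x13]=0xbf, mem[0x16]=0x5c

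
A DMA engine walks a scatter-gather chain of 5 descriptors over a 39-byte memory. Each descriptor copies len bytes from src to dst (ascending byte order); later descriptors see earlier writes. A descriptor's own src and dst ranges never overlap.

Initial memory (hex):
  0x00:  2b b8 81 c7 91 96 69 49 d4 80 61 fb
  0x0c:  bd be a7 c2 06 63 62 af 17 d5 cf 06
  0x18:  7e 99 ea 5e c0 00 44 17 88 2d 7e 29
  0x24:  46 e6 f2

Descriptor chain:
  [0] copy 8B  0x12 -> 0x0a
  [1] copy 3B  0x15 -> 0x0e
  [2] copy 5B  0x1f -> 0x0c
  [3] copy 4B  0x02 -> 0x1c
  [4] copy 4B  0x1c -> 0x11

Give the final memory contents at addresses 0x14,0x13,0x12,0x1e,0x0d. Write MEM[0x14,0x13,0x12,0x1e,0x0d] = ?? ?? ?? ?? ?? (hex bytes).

  after D0: wrote 8B at 0x0a = 62af17d5cf067e99
  after D1: wrote 3B at 0x0e = d5cf06
  after D2: wrote 5B at 0x0c = 17882d7e29
  after D3: wrote 4B at 0x1c = 81c79196
  after D4: wrote 4B at 0x11 = 81c79196
query mem[0x14]=0x96, mem[0x13]=0x91, mem[0x12]=0xc7, mem[0x1e]=0x91, mem[0x0d]=0x88

MEM[0x14,0x13,0x12,0x1e,0x0d] = 96 91 c7 91 88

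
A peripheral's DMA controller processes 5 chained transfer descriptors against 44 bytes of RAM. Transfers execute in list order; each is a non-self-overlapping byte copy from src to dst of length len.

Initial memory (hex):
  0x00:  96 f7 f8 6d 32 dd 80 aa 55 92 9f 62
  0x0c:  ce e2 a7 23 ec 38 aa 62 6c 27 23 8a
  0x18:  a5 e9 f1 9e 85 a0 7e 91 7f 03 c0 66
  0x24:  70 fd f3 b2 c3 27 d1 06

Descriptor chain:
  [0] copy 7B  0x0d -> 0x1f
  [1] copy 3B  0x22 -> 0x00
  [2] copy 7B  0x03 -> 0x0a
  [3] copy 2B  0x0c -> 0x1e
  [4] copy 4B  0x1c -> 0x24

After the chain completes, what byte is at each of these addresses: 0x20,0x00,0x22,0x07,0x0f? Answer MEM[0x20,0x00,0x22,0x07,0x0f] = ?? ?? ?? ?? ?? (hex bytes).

MEM[0x20,0x00,0x22,0x07,0x0f] = a7 ec ec aa 55

[0] 0x0d->0x1f len=7 : e2 a7 23 ec 38 aa 62
[1] 0x22->0x00 len=3 : ec 38 aa
[2] 0x03->0x0a len=7 : 6d 32 dd 80 aa 55 92
[3] 0x0c->0x1e len=2 : dd 80
[4] 0x1c->0x24 len=4 : 85 a0 dd 80
query mem[0x20]=0xa7, mem[0x00]=0xec, mem[0x22]=0xec, mem[0x07]=0xaa, mem[0x0f]=0x55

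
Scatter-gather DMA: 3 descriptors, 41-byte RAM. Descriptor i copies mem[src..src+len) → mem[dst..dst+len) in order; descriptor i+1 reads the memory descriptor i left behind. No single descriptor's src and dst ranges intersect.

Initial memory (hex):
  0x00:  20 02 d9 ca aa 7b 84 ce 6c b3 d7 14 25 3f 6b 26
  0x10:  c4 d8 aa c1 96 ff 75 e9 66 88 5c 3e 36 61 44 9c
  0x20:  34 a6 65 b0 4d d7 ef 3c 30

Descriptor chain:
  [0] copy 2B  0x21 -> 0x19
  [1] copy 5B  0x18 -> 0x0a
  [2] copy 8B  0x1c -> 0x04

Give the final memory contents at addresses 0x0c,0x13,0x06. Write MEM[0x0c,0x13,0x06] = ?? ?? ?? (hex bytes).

D0: mem[0x19..0x1a] <- [a6 65]
D1: mem[0x0a..0x0e] <- [66 a6 65 3e 36]
D2: mem[0x04..0x0b] <- [36 61 44 9c 34 a6 65 b0]
query mem[0x0c]=0x65, mem[0x13]=0xc1, mem[0x06]=0x44

MEM[0x0c,0x13,0x06] = 65 c1 44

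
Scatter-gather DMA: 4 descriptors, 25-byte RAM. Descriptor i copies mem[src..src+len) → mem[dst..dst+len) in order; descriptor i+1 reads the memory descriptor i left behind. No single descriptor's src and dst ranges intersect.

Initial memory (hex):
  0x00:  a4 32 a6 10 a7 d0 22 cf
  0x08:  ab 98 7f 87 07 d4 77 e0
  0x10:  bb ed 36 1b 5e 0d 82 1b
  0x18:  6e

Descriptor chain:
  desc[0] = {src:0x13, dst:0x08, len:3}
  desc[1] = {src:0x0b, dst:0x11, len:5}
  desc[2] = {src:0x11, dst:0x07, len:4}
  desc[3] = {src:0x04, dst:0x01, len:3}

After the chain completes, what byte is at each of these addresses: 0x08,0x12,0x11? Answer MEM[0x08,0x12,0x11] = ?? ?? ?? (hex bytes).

  after D0: wrote 3B at 0x08 = 1b5e0d
  after D1: wrote 5B at 0x11 = 8707d477e0
  after D2: wrote 4B at 0x07 = 8707d477
  after D3: wrote 3B at 0x01 = a7d022
query mem[0x08]=0x07, mem[0x12]=0x07, mem[0x11]=0x87

MEM[0x08,0x12,0x11] = 07 07 87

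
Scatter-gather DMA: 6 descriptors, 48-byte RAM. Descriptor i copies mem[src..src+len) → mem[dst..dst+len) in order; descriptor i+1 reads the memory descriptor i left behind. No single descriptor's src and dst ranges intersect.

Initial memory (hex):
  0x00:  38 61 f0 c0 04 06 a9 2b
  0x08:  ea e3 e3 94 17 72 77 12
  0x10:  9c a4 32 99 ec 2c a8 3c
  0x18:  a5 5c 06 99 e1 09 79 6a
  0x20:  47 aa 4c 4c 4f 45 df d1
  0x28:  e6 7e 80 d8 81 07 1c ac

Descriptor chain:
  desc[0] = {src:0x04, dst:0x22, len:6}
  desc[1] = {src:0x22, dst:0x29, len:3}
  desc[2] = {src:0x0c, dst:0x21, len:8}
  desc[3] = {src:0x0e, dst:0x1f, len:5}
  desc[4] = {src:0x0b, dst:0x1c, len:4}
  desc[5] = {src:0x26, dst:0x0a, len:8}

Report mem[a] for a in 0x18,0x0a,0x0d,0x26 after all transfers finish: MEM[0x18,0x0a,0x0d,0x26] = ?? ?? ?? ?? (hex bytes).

D0: mem[0x22..0x27] <- [04 06 a9 2b ea e3]
D1: mem[0x29..0x2b] <- [04 06 a9]
D2: mem[0x21..0x28] <- [17 72 77 12 9c a4 32 99]
D3: mem[0x1f..0x23] <- [77 12 9c a4 32]
D4: mem[0x1c..0x1f] <- [94 17 72 77]
D5: mem[0x0a..0x11] <- [a4 32 99 04 06 a9 81 07]
query mem[0x18]=0xa5, mem[0x0a]=0xa4, mem[0x0d]=0x04, mem[0x26]=0xa4

MEM[0x18,0x0a,0x0d,0x26] = a5 a4 04 a4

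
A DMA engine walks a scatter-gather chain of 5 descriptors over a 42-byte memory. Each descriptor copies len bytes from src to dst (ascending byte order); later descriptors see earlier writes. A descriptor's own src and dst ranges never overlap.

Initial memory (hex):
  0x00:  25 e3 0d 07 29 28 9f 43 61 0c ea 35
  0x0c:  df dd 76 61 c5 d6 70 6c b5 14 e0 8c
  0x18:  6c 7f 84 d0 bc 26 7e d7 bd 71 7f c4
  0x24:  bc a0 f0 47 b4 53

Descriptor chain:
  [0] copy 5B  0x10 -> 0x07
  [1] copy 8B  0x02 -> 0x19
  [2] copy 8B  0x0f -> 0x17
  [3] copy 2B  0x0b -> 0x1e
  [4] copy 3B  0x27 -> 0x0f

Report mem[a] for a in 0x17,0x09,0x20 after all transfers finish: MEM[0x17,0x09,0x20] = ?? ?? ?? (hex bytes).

MEM[0x17,0x09,0x20] = 61 70 70

  after D0: wrote 5B at 0x07 = c5d6706cb5
  after D1: wrote 8B at 0x19 = 0d0729289fc5d670
  after D2: wrote 8B at 0x17 = 61c5d6706cb514e0
  after D3: wrote 2B at 0x1e = b5df
  after D4: wrote 3B at 0x0f = 47b453
query mem[0x17]=0x61, mem[0x09]=0x70, mem[0x20]=0x70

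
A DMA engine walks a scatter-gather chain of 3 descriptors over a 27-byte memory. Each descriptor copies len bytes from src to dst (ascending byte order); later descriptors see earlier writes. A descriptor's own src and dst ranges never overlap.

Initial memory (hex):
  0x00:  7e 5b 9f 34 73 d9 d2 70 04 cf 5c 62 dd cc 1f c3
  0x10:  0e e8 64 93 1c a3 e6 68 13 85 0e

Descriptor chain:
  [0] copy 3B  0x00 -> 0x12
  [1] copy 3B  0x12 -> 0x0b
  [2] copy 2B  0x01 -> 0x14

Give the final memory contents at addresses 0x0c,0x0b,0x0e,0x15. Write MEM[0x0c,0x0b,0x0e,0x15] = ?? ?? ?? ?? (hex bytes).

MEM[0x0c,0x0b,0x0e,0x15] = 5b 7e 1f 9f

  after D0: wrote 3B at 0x12 = 7e5b9f
  after D1: wrote 3B at 0x0b = 7e5b9f
  after D2: wrote 2B at 0x14 = 5b9f
query mem[0x0c]=0x5b, mem[0x0b]=0x7e, mem[0x0e]=0x1f, mem[0x15]=0x9f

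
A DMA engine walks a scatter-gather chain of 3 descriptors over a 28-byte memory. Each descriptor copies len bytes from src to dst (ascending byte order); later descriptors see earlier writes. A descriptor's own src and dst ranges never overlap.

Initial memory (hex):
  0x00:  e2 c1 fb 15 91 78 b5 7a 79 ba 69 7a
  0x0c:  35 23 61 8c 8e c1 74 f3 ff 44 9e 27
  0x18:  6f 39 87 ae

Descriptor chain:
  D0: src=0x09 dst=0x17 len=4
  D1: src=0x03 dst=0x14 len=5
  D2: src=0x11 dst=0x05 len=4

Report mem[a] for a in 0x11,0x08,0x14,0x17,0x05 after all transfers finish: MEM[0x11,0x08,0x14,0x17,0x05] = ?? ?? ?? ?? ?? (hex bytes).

D0: mem[0x17..0x1a] <- [ba 69 7a 35]
D1: mem[0x14..0x18] <- [15 91 78 b5 7a]
D2: mem[0x05..0x08] <- [c1 74 f3 15]
query mem[0x11]=0xc1, mem[0x08]=0x15, mem[0x14]=0x15, mem[0x17]=0xb5, mem[0x05]=0xc1

MEM[0x11,0x08,0x14,0x17,0x05] = c1 15 15 b5 c1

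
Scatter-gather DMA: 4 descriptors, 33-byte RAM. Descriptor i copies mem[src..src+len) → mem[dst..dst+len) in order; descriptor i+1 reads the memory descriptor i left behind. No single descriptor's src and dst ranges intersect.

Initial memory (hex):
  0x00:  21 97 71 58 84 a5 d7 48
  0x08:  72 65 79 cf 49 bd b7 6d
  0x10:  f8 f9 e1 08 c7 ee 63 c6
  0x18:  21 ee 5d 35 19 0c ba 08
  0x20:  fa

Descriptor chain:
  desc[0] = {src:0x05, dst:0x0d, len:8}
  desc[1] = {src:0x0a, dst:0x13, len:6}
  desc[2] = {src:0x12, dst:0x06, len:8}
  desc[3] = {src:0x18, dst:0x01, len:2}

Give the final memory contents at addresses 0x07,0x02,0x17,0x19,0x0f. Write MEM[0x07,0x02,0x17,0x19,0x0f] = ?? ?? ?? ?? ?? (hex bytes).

[0] 0x05->0x0d len=8 : a5 d7 48 72 65 79 cf 49
[1] 0x0a->0x13 len=6 : 79 cf 49 a5 d7 48
[2] 0x12->0x06 len=8 : 79 79 cf 49 a5 d7 48 ee
[3] 0x18->0x01 len=2 : 48 ee
query mem[0x07]=0x79, mem[0x02]=0xee, mem[0x17]=0xd7, mem[0x19]=0xee, mem[0x0f]=0x48

MEM[0x07,0x02,0x17,0x19,0x0f] = 79 ee d7 ee 48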